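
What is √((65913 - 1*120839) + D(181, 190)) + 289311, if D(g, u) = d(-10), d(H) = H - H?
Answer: 289311 + I*√54926 ≈ 2.8931e+5 + 234.36*I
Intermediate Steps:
d(H) = 0
D(g, u) = 0
√((65913 - 1*120839) + D(181, 190)) + 289311 = √((65913 - 1*120839) + 0) + 289311 = √((65913 - 120839) + 0) + 289311 = √(-54926 + 0) + 289311 = √(-54926) + 289311 = I*√54926 + 289311 = 289311 + I*√54926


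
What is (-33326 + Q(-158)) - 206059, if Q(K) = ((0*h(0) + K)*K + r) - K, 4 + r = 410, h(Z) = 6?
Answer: -213857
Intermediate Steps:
r = 406 (r = -4 + 410 = 406)
Q(K) = 406 + K**2 - K (Q(K) = ((0*6 + K)*K + 406) - K = ((0 + K)*K + 406) - K = (K*K + 406) - K = (K**2 + 406) - K = (406 + K**2) - K = 406 + K**2 - K)
(-33326 + Q(-158)) - 206059 = (-33326 + (406 + (-158)**2 - 1*(-158))) - 206059 = (-33326 + (406 + 24964 + 158)) - 206059 = (-33326 + 25528) - 206059 = -7798 - 206059 = -213857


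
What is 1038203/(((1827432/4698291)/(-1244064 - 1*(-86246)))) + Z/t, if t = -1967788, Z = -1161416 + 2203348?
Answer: -463051776786583214260969/149833281684 ≈ -3.0904e+12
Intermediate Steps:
Z = 1041932
1038203/(((1827432/4698291)/(-1244064 - 1*(-86246)))) + Z/t = 1038203/(((1827432/4698291)/(-1244064 - 1*(-86246)))) + 1041932/(-1967788) = 1038203/(((1827432*(1/4698291))/(-1244064 + 86246))) + 1041932*(-1/1967788) = 1038203/(((609144/1566097)/(-1157818))) - 260483/491947 = 1038203/(((609144/1566097)*(-1/1157818))) - 260483/491947 = 1038203/(-304572/906627648173) - 260483/491947 = 1038203*(-906627648173/304572) - 260483/491947 = -941263544216153119/304572 - 260483/491947 = -463051776786583214260969/149833281684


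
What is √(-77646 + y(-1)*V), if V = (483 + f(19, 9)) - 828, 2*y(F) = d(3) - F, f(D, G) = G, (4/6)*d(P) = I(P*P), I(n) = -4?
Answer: 3*I*√8534 ≈ 277.14*I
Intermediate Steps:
d(P) = -6 (d(P) = (3/2)*(-4) = -6)
y(F) = -3 - F/2 (y(F) = (-6 - F)/2 = -3 - F/2)
V = -336 (V = (483 + 9) - 828 = 492 - 828 = -336)
√(-77646 + y(-1)*V) = √(-77646 + (-3 - ½*(-1))*(-336)) = √(-77646 + (-3 + ½)*(-336)) = √(-77646 - 5/2*(-336)) = √(-77646 + 840) = √(-76806) = 3*I*√8534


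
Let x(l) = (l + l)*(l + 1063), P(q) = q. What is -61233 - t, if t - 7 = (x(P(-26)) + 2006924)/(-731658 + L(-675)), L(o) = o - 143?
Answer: -11213719310/183119 ≈ -61237.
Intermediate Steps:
x(l) = 2*l*(1063 + l) (x(l) = (2*l)*(1063 + l) = 2*l*(1063 + l))
L(o) = -143 + o
t = 793583/183119 (t = 7 + (2*(-26)*(1063 - 26) + 2006924)/(-731658 + (-143 - 675)) = 7 + (2*(-26)*1037 + 2006924)/(-731658 - 818) = 7 + (-53924 + 2006924)/(-732476) = 7 + 1953000*(-1/732476) = 7 - 488250/183119 = 793583/183119 ≈ 4.3337)
-61233 - t = -61233 - 1*793583/183119 = -61233 - 793583/183119 = -11213719310/183119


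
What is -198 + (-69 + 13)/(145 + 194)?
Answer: -67178/339 ≈ -198.17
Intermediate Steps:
-198 + (-69 + 13)/(145 + 194) = -198 - 56/339 = -67178/339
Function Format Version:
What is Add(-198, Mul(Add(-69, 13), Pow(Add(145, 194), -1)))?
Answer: Rational(-67178, 339) ≈ -198.17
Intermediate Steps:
Add(-198, Mul(Add(-69, 13), Pow(Add(145, 194), -1))) = Add(-198, Mul(-56, Pow(339, -1))) = Add(-198, Mul(-56, Rational(1, 339))) = Add(-198, Rational(-56, 339)) = Rational(-67178, 339)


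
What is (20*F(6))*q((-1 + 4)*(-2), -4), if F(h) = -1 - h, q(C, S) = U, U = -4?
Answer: 560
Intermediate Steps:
q(C, S) = -4
(20*F(6))*q((-1 + 4)*(-2), -4) = (20*(-1 - 1*6))*(-4) = (20*(-1 - 6))*(-4) = (20*(-7))*(-4) = -140*(-4) = 560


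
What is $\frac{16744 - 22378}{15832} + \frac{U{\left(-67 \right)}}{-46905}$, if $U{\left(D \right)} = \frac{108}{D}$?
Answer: $- \frac{2950649289}{8292366220} \approx -0.35583$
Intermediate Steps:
$\frac{16744 - 22378}{15832} + \frac{U{\left(-67 \right)}}{-46905} = \frac{16744 - 22378}{15832} + \frac{108 \frac{1}{-67}}{-46905} = \left(16744 - 22378\right) \frac{1}{15832} + 108 \left(- \frac{1}{67}\right) \left(- \frac{1}{46905}\right) = \left(-5634\right) \frac{1}{15832} - - \frac{36}{1047545} = - \frac{2817}{7916} + \frac{36}{1047545} = - \frac{2950649289}{8292366220}$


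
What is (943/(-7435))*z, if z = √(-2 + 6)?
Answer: -1886/7435 ≈ -0.25366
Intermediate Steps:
z = 2 (z = √4 = 2)
(943/(-7435))*z = (943/(-7435))*2 = (943*(-1/7435))*2 = -943/7435*2 = -1886/7435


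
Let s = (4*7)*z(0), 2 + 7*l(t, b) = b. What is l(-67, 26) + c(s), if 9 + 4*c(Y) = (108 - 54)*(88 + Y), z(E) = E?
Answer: 33297/28 ≈ 1189.2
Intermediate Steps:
l(t, b) = -2/7 + b/7
s = 0 (s = (4*7)*0 = 28*0 = 0)
c(Y) = 4743/4 + 27*Y/2 (c(Y) = -9/4 + ((108 - 54)*(88 + Y))/4 = -9/4 + (54*(88 + Y))/4 = -9/4 + (4752 + 54*Y)/4 = -9/4 + (1188 + 27*Y/2) = 4743/4 + 27*Y/2)
l(-67, 26) + c(s) = (-2/7 + (1/7)*26) + (4743/4 + (27/2)*0) = (-2/7 + 26/7) + (4743/4 + 0) = 24/7 + 4743/4 = 33297/28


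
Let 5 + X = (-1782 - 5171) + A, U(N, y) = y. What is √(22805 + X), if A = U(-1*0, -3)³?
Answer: 2*√3955 ≈ 125.78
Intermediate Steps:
A = -27 (A = (-3)³ = -27)
X = -6985 (X = -5 + ((-1782 - 5171) - 27) = -5 + (-6953 - 27) = -5 - 6980 = -6985)
√(22805 + X) = √(22805 - 6985) = √15820 = 2*√3955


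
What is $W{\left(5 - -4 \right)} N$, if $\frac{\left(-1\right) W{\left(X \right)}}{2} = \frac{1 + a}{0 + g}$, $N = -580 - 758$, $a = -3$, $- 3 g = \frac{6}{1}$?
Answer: $2676$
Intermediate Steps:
$g = -2$ ($g = - \frac{6 \cdot 1^{-1}}{3} = - \frac{6 \cdot 1}{3} = \left(- \frac{1}{3}\right) 6 = -2$)
$N = -1338$
$W{\left(X \right)} = -2$ ($W{\left(X \right)} = - 2 \frac{1 - 3}{0 - 2} = - 2 \left(- \frac{2}{-2}\right) = - 2 \left(\left(-2\right) \left(- \frac{1}{2}\right)\right) = \left(-2\right) 1 = -2$)
$W{\left(5 - -4 \right)} N = \left(-2\right) \left(-1338\right) = 2676$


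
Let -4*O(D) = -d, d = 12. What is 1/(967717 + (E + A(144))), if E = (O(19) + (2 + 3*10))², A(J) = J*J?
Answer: 1/989678 ≈ 1.0104e-6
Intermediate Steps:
A(J) = J²
O(D) = 3 (O(D) = -(-1)*12/4 = -¼*(-12) = 3)
E = 1225 (E = (3 + (2 + 3*10))² = (3 + (2 + 30))² = (3 + 32)² = 35² = 1225)
1/(967717 + (E + A(144))) = 1/(967717 + (1225 + 144²)) = 1/(967717 + (1225 + 20736)) = 1/(967717 + 21961) = 1/989678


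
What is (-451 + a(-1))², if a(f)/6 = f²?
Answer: 198025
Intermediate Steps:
a(f) = 6*f²
(-451 + a(-1))² = (-451 + 6*(-1)²)² = (-451 + 6*1)² = (-451 + 6)² = (-445)² = 198025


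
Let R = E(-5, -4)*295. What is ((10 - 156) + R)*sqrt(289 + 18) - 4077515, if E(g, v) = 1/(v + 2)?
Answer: -4077515 - 587*sqrt(307)/2 ≈ -4.0827e+6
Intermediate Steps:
E(g, v) = 1/(2 + v)
R = -295/2 (R = 295/(2 - 4) = 295/(-2) = -1/2*295 = -295/2 ≈ -147.50)
((10 - 156) + R)*sqrt(289 + 18) - 4077515 = ((10 - 156) - 295/2)*sqrt(289 + 18) - 4077515 = (-146 - 295/2)*sqrt(307) - 4077515 = -587*sqrt(307)/2 - 4077515 = -4077515 - 587*sqrt(307)/2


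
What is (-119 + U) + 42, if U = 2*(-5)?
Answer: -87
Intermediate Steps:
U = -10
(-119 + U) + 42 = (-119 - 10) + 42 = -129 + 42 = -87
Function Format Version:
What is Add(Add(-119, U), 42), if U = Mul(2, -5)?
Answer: -87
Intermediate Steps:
U = -10
Add(Add(-119, U), 42) = Add(Add(-119, -10), 42) = Add(-129, 42) = -87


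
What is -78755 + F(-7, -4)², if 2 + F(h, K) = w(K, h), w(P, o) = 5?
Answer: -78746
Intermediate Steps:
F(h, K) = 3 (F(h, K) = -2 + 5 = 3)
-78755 + F(-7, -4)² = -78755 + 3² = -78755 + 9 = -78746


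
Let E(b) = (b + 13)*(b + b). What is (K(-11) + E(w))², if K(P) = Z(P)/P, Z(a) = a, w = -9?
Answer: 5041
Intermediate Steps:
E(b) = 2*b*(13 + b) (E(b) = (13 + b)*(2*b) = 2*b*(13 + b))
K(P) = 1 (K(P) = P/P = 1)
(K(-11) + E(w))² = (1 + 2*(-9)*(13 - 9))² = (1 + 2*(-9)*4)² = (1 - 72)² = (-71)² = 5041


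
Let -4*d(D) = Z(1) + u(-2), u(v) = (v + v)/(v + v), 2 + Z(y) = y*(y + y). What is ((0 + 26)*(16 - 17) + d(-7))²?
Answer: 11025/16 ≈ 689.06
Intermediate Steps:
Z(y) = -2 + 2*y² (Z(y) = -2 + y*(y + y) = -2 + y*(2*y) = -2 + 2*y²)
u(v) = 1 (u(v) = (2*v)/((2*v)) = (2*v)*(1/(2*v)) = 1)
d(D) = -¼ (d(D) = -((-2 + 2*1²) + 1)/4 = -((-2 + 2*1) + 1)/4 = -((-2 + 2) + 1)/4 = -(0 + 1)/4 = -¼*1 = -¼)
((0 + 26)*(16 - 17) + d(-7))² = ((0 + 26)*(16 - 17) - ¼)² = (26*(-1) - ¼)² = (-26 - ¼)² = (-105/4)² = 11025/16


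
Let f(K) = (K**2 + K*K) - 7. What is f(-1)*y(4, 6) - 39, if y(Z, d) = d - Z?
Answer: -49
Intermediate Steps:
f(K) = -7 + 2*K**2 (f(K) = (K**2 + K**2) - 7 = 2*K**2 - 7 = -7 + 2*K**2)
f(-1)*y(4, 6) - 39 = (-7 + 2*(-1)**2)*(6 - 1*4) - 39 = (-7 + 2*1)*(6 - 4) - 39 = (-7 + 2)*2 - 39 = -5*2 - 39 = -10 - 39 = -49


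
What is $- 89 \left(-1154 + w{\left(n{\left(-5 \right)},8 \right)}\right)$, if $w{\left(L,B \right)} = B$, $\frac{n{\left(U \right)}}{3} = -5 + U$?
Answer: $101994$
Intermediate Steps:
$n{\left(U \right)} = -15 + 3 U$ ($n{\left(U \right)} = 3 \left(-5 + U\right) = -15 + 3 U$)
$- 89 \left(-1154 + w{\left(n{\left(-5 \right)},8 \right)}\right) = - 89 \left(-1154 + 8\right) = \left(-89\right) \left(-1146\right) = 101994$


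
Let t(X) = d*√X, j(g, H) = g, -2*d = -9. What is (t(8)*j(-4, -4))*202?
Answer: -7272*√2 ≈ -10284.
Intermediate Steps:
d = 9/2 (d = -½*(-9) = 9/2 ≈ 4.5000)
t(X) = 9*√X/2
(t(8)*j(-4, -4))*202 = ((9*√8/2)*(-4))*202 = ((9*(2*√2)/2)*(-4))*202 = ((9*√2)*(-4))*202 = -36*√2*202 = -7272*√2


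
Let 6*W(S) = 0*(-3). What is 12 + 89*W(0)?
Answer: 12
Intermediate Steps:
W(S) = 0 (W(S) = (0*(-3))/6 = (⅙)*0 = 0)
12 + 89*W(0) = 12 + 89*0 = 12 + 0 = 12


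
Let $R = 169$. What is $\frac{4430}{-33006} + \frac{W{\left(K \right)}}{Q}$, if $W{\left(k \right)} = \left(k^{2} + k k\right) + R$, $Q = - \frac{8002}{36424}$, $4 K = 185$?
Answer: $- \frac{2673208007173}{132057006} \approx -20243.0$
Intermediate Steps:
$K = \frac{185}{4}$ ($K = \frac{1}{4} \cdot 185 = \frac{185}{4} \approx 46.25$)
$Q = - \frac{4001}{18212}$ ($Q = \left(-8002\right) \frac{1}{36424} = - \frac{4001}{18212} \approx -0.21969$)
$W{\left(k \right)} = 169 + 2 k^{2}$ ($W{\left(k \right)} = \left(k^{2} + k k\right) + 169 = \left(k^{2} + k^{2}\right) + 169 = 2 k^{2} + 169 = 169 + 2 k^{2}$)
$\frac{4430}{-33006} + \frac{W{\left(K \right)}}{Q} = \frac{4430}{-33006} + \frac{169 + 2 \left(\frac{185}{4}\right)^{2}}{- \frac{4001}{18212}} = 4430 \left(- \frac{1}{33006}\right) + \left(169 + 2 \cdot \frac{34225}{16}\right) \left(- \frac{18212}{4001}\right) = - \frac{2215}{16503} + \left(169 + \frac{34225}{8}\right) \left(- \frac{18212}{4001}\right) = - \frac{2215}{16503} + \frac{35577}{8} \left(- \frac{18212}{4001}\right) = - \frac{2215}{16503} - \frac{161982081}{8002} = - \frac{2673208007173}{132057006}$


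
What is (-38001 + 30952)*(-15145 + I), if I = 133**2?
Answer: -17932656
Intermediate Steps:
I = 17689
(-38001 + 30952)*(-15145 + I) = (-38001 + 30952)*(-15145 + 17689) = -7049*2544 = -17932656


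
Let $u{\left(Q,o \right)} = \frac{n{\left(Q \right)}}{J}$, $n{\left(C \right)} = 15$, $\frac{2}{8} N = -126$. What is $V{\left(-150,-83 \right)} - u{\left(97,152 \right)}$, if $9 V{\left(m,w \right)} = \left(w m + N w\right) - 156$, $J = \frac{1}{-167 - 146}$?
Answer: $10709$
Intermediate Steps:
$N = -504$ ($N = 4 \left(-126\right) = -504$)
$J = - \frac{1}{313}$ ($J = \frac{1}{-313} = - \frac{1}{313} \approx -0.0031949$)
$V{\left(m,w \right)} = - \frac{52}{3} - 56 w + \frac{m w}{9}$ ($V{\left(m,w \right)} = \frac{\left(w m - 504 w\right) - 156}{9} = \frac{\left(m w - 504 w\right) - 156}{9} = \frac{\left(- 504 w + m w\right) - 156}{9} = \frac{-156 - 504 w + m w}{9} = - \frac{52}{3} - 56 w + \frac{m w}{9}$)
$u{\left(Q,o \right)} = -4695$ ($u{\left(Q,o \right)} = \frac{15}{- \frac{1}{313}} = 15 \left(-313\right) = -4695$)
$V{\left(-150,-83 \right)} - u{\left(97,152 \right)} = \left(- \frac{52}{3} - -4648 + \frac{1}{9} \left(-150\right) \left(-83\right)\right) - -4695 = \left(- \frac{52}{3} + 4648 + \frac{4150}{3}\right) + 4695 = 6014 + 4695 = 10709$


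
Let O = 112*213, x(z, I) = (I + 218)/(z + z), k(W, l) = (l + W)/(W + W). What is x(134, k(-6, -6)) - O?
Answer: -6393189/268 ≈ -23855.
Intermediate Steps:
k(W, l) = (W + l)/(2*W) (k(W, l) = (W + l)/((2*W)) = (W + l)*(1/(2*W)) = (W + l)/(2*W))
x(z, I) = (218 + I)/(2*z) (x(z, I) = (218 + I)/((2*z)) = (218 + I)*(1/(2*z)) = (218 + I)/(2*z))
O = 23856
x(134, k(-6, -6)) - O = (½)*(218 + (½)*(-6 - 6)/(-6))/134 - 1*23856 = (½)*(1/134)*(218 + (½)*(-⅙)*(-12)) - 23856 = (½)*(1/134)*(218 + 1) - 23856 = (½)*(1/134)*219 - 23856 = 219/268 - 23856 = -6393189/268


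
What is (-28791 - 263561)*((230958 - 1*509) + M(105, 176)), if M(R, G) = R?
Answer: -67402923008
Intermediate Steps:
(-28791 - 263561)*((230958 - 1*509) + M(105, 176)) = (-28791 - 263561)*((230958 - 1*509) + 105) = -292352*((230958 - 509) + 105) = -292352*(230449 + 105) = -292352*230554 = -67402923008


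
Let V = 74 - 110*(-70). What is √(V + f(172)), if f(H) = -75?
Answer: √7699 ≈ 87.744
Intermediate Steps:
V = 7774 (V = 74 + 7700 = 7774)
√(V + f(172)) = √(7774 - 75) = √7699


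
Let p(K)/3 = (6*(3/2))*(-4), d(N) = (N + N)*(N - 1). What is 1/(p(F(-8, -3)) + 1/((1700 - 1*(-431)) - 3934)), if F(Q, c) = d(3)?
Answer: -1803/194725 ≈ -0.0092592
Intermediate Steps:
d(N) = 2*N*(-1 + N) (d(N) = (2*N)*(-1 + N) = 2*N*(-1 + N))
F(Q, c) = 12 (F(Q, c) = 2*3*(-1 + 3) = 2*3*2 = 12)
p(K) = -108 (p(K) = 3*((6*(3/2))*(-4)) = 3*(9*(-4)) = 3*(-36) = -108)
1/(p(F(-8, -3)) + 1/((1700 - 1*(-431)) - 3934)) = 1/(-108 + 1/((1700 - 1*(-431)) - 3934)) = 1/(-108 + 1/((1700 + 431) - 3934)) = 1/(-108 + 1/(2131 - 3934)) = 1/(-108 + 1/(-1803)) = 1/(-108 - 1/1803) = 1/(-194725/1803) = -1803/194725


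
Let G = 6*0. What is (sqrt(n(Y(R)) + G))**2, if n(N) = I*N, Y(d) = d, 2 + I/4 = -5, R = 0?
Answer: 0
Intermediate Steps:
I = -28 (I = -8 + 4*(-5) = -8 - 20 = -28)
n(N) = -28*N
G = 0
(sqrt(n(Y(R)) + G))**2 = (sqrt(-28*0 + 0))**2 = (sqrt(0 + 0))**2 = (sqrt(0))**2 = 0**2 = 0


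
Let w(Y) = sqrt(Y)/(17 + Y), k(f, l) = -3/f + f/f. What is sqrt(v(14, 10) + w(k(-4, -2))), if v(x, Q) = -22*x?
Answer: sqrt(-69300 + 6*sqrt(7))/15 ≈ 17.548*I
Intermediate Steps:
k(f, l) = 1 - 3/f (k(f, l) = -3/f + 1 = 1 - 3/f)
w(Y) = sqrt(Y)/(17 + Y)
sqrt(v(14, 10) + w(k(-4, -2))) = sqrt(-22*14 + sqrt((-3 - 4)/(-4))/(17 + (-3 - 4)/(-4))) = sqrt(-308 + sqrt(-1/4*(-7))/(17 - 1/4*(-7))) = sqrt(-308 + sqrt(7/4)/(17 + 7/4)) = sqrt(-308 + (sqrt(7)/2)/(75/4)) = sqrt(-308 + (sqrt(7)/2)*(4/75)) = sqrt(-308 + 2*sqrt(7)/75)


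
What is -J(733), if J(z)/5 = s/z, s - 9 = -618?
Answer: 3045/733 ≈ 4.1542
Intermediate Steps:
s = -609 (s = 9 - 618 = -609)
J(z) = -3045/z (J(z) = 5*(-609/z) = -3045/z)
-J(733) = -(-3045)/733 = -1*(-3045/733) = 3045/733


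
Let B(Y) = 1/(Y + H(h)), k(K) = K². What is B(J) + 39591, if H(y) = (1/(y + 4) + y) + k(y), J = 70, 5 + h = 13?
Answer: 67502667/1705 ≈ 39591.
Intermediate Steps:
h = 8 (h = -5 + 13 = 8)
H(y) = y + y² + 1/(4 + y) (H(y) = (1/(y + 4) + y) + y² = (1/(4 + y) + y) + y² = (y + 1/(4 + y)) + y² = y + y² + 1/(4 + y))
B(Y) = 1/(865/12 + Y) (B(Y) = 1/(Y + (1 + 8³ + 4*8 + 5*8²)/(4 + 8)) = 1/(Y + (1 + 512 + 32 + 5*64)/12) = 1/(Y + (1 + 512 + 32 + 320)/12) = 1/(Y + (1/12)*865) = 1/(Y + 865/12) = 1/(865/12 + Y))
B(J) + 39591 = 12/(865 + 12*70) + 39591 = 12/(865 + 840) + 39591 = 12/1705 + 39591 = 67502667/1705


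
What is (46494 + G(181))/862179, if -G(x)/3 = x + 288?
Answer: 15029/287393 ≈ 0.052294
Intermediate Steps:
G(x) = -864 - 3*x (G(x) = -3*(x + 288) = -3*(288 + x) = -864 - 3*x)
(46494 + G(181))/862179 = (46494 + (-864 - 3*181))/862179 = (46494 + (-864 - 543))*(1/862179) = (46494 - 1407)*(1/862179) = 45087*(1/862179) = 15029/287393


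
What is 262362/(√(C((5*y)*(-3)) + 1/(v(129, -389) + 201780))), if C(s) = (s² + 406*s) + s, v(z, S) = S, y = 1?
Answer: -262362*I*√238483008898889/1184179079 ≈ -3421.5*I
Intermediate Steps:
C(s) = s² + 407*s
262362/(√(C((5*y)*(-3)) + 1/(v(129, -389) + 201780))) = 262362/(√(((5*1)*(-3))*(407 + (5*1)*(-3)) + 1/(-389 + 201780))) = 262362/(√((5*(-3))*(407 + 5*(-3)) + 1/201391)) = 262362/(√(-15*(407 - 15) + 1/201391)) = 262362/(√(-15*392 + 1/201391)) = 262362/(√(-5880 + 1/201391)) = 262362/(√(-1184179079/201391)) = 262362/((I*√238483008898889/201391)) = 262362*(-I*√238483008898889/1184179079) = -262362*I*√238483008898889/1184179079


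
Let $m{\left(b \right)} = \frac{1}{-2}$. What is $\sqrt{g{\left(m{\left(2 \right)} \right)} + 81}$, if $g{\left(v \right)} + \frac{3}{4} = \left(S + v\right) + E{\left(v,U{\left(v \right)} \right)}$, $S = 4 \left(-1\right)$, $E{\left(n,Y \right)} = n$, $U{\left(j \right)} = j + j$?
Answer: $\frac{\sqrt{301}}{2} \approx 8.6747$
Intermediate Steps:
$U{\left(j \right)} = 2 j$
$m{\left(b \right)} = - \frac{1}{2}$
$S = -4$
$g{\left(v \right)} = - \frac{19}{4} + 2 v$ ($g{\left(v \right)} = - \frac{3}{4} + \left(\left(-4 + v\right) + v\right) = - \frac{3}{4} + \left(-4 + 2 v\right) = - \frac{19}{4} + 2 v$)
$\sqrt{g{\left(m{\left(2 \right)} \right)} + 81} = \sqrt{\left(- \frac{19}{4} + 2 \left(- \frac{1}{2}\right)\right) + 81} = \sqrt{\left(- \frac{19}{4} - 1\right) + 81} = \sqrt{- \frac{23}{4} + 81} = \sqrt{\frac{301}{4}} = \frac{\sqrt{301}}{2}$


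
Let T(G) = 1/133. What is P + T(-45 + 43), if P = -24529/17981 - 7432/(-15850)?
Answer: -16824966132/18952423525 ≈ -0.88775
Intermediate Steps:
P = -127574929/142499425 (P = -24529*1/17981 - 7432*(-1/15850) = -24529/17981 + 3716/7925 = -127574929/142499425 ≈ -0.89527)
T(G) = 1/133
P + T(-45 + 43) = -127574929/142499425 + 1/133 = -16824966132/18952423525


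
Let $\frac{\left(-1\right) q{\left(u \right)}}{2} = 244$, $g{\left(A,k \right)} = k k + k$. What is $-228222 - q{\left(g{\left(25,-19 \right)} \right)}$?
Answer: $-227734$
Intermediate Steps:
$g{\left(A,k \right)} = k + k^{2}$ ($g{\left(A,k \right)} = k^{2} + k = k + k^{2}$)
$q{\left(u \right)} = -488$ ($q{\left(u \right)} = \left(-2\right) 244 = -488$)
$-228222 - q{\left(g{\left(25,-19 \right)} \right)} = -228222 - -488 = -228222 + 488 = -227734$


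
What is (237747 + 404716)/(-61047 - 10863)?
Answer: -642463/71910 ≈ -8.9343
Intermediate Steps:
(237747 + 404716)/(-61047 - 10863) = 642463/(-71910) = 642463*(-1/71910) = -642463/71910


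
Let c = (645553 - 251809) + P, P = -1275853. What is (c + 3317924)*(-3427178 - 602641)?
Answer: -9815893567485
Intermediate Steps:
c = -882109 (c = (645553 - 251809) - 1275853 = 393744 - 1275853 = -882109)
(c + 3317924)*(-3427178 - 602641) = (-882109 + 3317924)*(-3427178 - 602641) = 2435815*(-4029819) = -9815893567485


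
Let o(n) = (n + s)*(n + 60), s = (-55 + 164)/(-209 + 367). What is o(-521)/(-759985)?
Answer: -37898349/120077630 ≈ -0.31562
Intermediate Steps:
s = 109/158 ≈ 0.68987
o(n) = (60 + n)*(109/158 + n) (o(n) = (n + 109/158)*(n + 60) = (109/158 + n)*(60 + n) = (60 + n)*(109/158 + n))
o(-521)/(-759985) = (3270/79 + (-521)² + (9589/158)*(-521))/(-759985) = (3270/79 + 271441 - 4995869/158)*(-1/759985) = (37898349/158)*(-1/759985) = -37898349/120077630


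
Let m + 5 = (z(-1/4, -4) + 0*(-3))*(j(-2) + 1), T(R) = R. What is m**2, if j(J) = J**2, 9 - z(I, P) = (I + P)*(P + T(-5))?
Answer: 366025/16 ≈ 22877.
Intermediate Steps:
z(I, P) = 9 - (-5 + P)*(I + P) (z(I, P) = 9 - (I + P)*(P - 5) = 9 - (I + P)*(-5 + P) = 9 - (-5 + P)*(I + P))
m = -605/4 (m = -5 + ((9 - 1*(-4)**2 + 5*(-1/4) + 5*(-4) - 1*(-1/4)*(-4)) + 0*(-3))*((-2)**2 + 1) = -5 + ((9 - 1*16 + 5*(-1*1/4) - 20 - 1*(-1*1/4)*(-4)) + 0)*(4 + 1) = -5 + ((9 - 16 + 5*(-1/4) - 20 - 1*(-1/4)*(-4)) + 0)*5 = -5 + ((9 - 16 - 5/4 - 20 - 1) + 0)*5 = -5 + (-117/4 + 0)*5 = -5 - 117/4*5 = -5 - 585/4 = -605/4 ≈ -151.25)
m**2 = (-605/4)**2 = 366025/16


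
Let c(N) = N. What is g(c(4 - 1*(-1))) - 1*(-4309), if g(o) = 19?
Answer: 4328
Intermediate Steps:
g(c(4 - 1*(-1))) - 1*(-4309) = 19 - 1*(-4309) = 19 + 4309 = 4328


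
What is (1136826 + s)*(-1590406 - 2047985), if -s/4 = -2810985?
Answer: -45046067587506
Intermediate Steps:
s = 11243940 (s = -4*(-2810985) = 11243940)
(1136826 + s)*(-1590406 - 2047985) = (1136826 + 11243940)*(-1590406 - 2047985) = 12380766*(-3638391) = -45046067587506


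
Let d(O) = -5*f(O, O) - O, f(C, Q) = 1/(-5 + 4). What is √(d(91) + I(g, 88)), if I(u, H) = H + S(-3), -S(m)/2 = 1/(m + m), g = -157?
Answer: √21/3 ≈ 1.5275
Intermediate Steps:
f(C, Q) = -1 (f(C, Q) = 1/(-1) = -1)
S(m) = -1/m (S(m) = -2/(m + m) = -2*1/(2*m) = -1/m)
I(u, H) = ⅓ + H (I(u, H) = H - 1/(-3) = H - 1*(-⅓) = H + ⅓ = ⅓ + H)
d(O) = 5 - O (d(O) = -5*(-1) - O = 5 - O)
√(d(91) + I(g, 88)) = √((5 - 1*91) + (⅓ + 88)) = √((5 - 91) + 265/3) = √(-86 + 265/3) = √(7/3) = √21/3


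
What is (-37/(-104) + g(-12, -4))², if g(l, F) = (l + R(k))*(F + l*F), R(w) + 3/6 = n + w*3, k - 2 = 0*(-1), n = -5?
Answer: 2765392569/10816 ≈ 2.5568e+5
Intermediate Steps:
k = 2 (k = 2 + 0*(-1) = 2 + 0 = 2)
R(w) = -11/2 + 3*w (R(w) = -½ + (-5 + w*3) = -½ + (-5 + 3*w) = -11/2 + 3*w)
g(l, F) = (½ + l)*(F + F*l) (g(l, F) = (l + (-11/2 + 3*2))*(F + l*F) = (l + (-11/2 + 6))*(F + F*l) = (l + ½)*(F + F*l) = (½ + l)*(F + F*l))
(-37/(-104) + g(-12, -4))² = (-37/(-104) + (½)*(-4)*(1 + 2*(-12)² + 3*(-12)))² = (-37*(-1/104) + (½)*(-4)*(1 + 2*144 - 36))² = (37/104 + (½)*(-4)*(1 + 288 - 36))² = (37/104 + (½)*(-4)*253)² = (37/104 - 506)² = (-52587/104)² = 2765392569/10816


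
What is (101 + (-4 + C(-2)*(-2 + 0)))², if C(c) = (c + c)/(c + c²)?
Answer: 10201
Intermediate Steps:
C(c) = 2*c/(c + c²) (C(c) = (2*c)/(c + c²) = 2*c/(c + c²))
(101 + (-4 + C(-2)*(-2 + 0)))² = (101 + (-4 + (2/(1 - 2))*(-2 + 0)))² = (101 + (-4 + (2/(-1))*(-2)))² = (101 + (-4 + (2*(-1))*(-2)))² = (101 + (-4 - 2*(-2)))² = (101 + (-4 + 4))² = (101 + 0)² = 101² = 10201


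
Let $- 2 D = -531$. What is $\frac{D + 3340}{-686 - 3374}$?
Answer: $- \frac{7211}{8120} \approx -0.88805$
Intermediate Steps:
$D = \frac{531}{2}$ ($D = \left(- \frac{1}{2}\right) \left(-531\right) = \frac{531}{2} \approx 265.5$)
$\frac{D + 3340}{-686 - 3374} = \frac{\frac{531}{2} + 3340}{-686 - 3374} = \frac{7211}{2 \left(-4060\right)} = \frac{7211}{2} \left(- \frac{1}{4060}\right) = - \frac{7211}{8120}$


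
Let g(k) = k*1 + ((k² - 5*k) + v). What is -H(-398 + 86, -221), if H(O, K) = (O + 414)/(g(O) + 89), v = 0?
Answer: -102/98681 ≈ -0.0010336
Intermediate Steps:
g(k) = k² - 4*k (g(k) = k*1 + ((k² - 5*k) + 0) = k + (k² - 5*k) = k² - 4*k)
H(O, K) = (414 + O)/(89 + O*(-4 + O)) (H(O, K) = (O + 414)/(O*(-4 + O) + 89) = (414 + O)/(89 + O*(-4 + O)))
-H(-398 + 86, -221) = -(414 + (-398 + 86))/(89 + (-398 + 86)² - 4*(-398 + 86)) = -(414 - 312)/(89 + (-312)² - 4*(-312)) = -102/(89 + 97344 + 1248) = -102/98681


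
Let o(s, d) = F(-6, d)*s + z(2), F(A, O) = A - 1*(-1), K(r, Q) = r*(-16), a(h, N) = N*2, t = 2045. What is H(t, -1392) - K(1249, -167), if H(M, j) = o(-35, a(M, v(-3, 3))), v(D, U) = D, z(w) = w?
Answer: 20161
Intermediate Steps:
a(h, N) = 2*N
K(r, Q) = -16*r
F(A, O) = 1 + A (F(A, O) = A + 1 = 1 + A)
o(s, d) = 2 - 5*s (o(s, d) = (1 - 6)*s + 2 = -5*s + 2 = 2 - 5*s)
H(M, j) = 177 (H(M, j) = 2 - 5*(-35) = 2 + 175 = 177)
H(t, -1392) - K(1249, -167) = 177 - (-16)*1249 = 177 - 1*(-19984) = 177 + 19984 = 20161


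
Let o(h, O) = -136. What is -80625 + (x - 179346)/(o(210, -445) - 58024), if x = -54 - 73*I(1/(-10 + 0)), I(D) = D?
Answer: -46889706073/581600 ≈ -80622.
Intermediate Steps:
x = -467/10 (x = -54 - 73/(-10 + 0) = -54 - 73/(-10) = -54 - 73*(-1/10) = -54 + 73/10 = -467/10 ≈ -46.700)
-80625 + (x - 179346)/(o(210, -445) - 58024) = -80625 + (-467/10 - 179346)/(-136 - 58024) = -80625 - 1793927/10/(-58160) = -80625 - 1793927/10*(-1/58160) = -80625 + 1793927/581600 = -46889706073/581600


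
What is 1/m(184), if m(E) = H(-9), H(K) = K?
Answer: -⅑ ≈ -0.11111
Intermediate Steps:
m(E) = -9
1/m(184) = 1/(-9) = -⅑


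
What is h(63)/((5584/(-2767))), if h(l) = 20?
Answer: -13835/1396 ≈ -9.9105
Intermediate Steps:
h(63)/((5584/(-2767))) = 20/((5584/(-2767))) = 20/((5584*(-1/2767))) = 20/(-5584/2767) = 20*(-2767/5584) = -13835/1396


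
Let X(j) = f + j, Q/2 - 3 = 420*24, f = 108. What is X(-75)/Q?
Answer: 11/6722 ≈ 0.0016364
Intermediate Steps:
Q = 20166 (Q = 6 + 2*(420*24) = 6 + 2*10080 = 6 + 20160 = 20166)
X(j) = 108 + j
X(-75)/Q = (108 - 75)/20166 = 33*(1/20166) = 11/6722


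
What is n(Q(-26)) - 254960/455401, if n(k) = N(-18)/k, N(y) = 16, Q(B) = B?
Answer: -6957688/5920213 ≈ -1.1752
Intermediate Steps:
n(k) = 16/k
n(Q(-26)) - 254960/455401 = 16/(-26) - 254960/455401 = 16*(-1/26) - 254960*1/455401 = -8/13 - 254960/455401 = -6957688/5920213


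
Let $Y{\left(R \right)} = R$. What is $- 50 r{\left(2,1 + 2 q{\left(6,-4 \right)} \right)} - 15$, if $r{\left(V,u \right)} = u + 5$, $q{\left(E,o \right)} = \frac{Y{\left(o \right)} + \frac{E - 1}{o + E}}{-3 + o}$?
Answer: $- \frac{2355}{7} \approx -336.43$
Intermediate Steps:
$q{\left(E,o \right)} = \frac{o + \frac{-1 + E}{E + o}}{-3 + o}$ ($q{\left(E,o \right)} = \frac{o + \frac{E - 1}{o + E}}{-3 + o} = \frac{o + \frac{-1 + E}{E + o}}{-3 + o}$)
$r{\left(V,u \right)} = 5 + u$
$- 50 r{\left(2,1 + 2 q{\left(6,-4 \right)} \right)} - 15 = - 50 \left(5 + \left(1 + 2 \frac{-1 + 6 + \left(-4\right)^{2} + 6 \left(-4\right)}{\left(-4\right)^{2} - 18 - -12 + 6 \left(-4\right)}\right)\right) - 15 = - 50 \left(5 + \left(1 + 2 \frac{-1 + 6 + 16 - 24}{16 - 18 + 12 - 24}\right)\right) - 15 = - 50 \left(5 + \left(1 + 2 \frac{1}{-14} \left(-3\right)\right)\right) - 15 = - 50 \left(5 + \left(1 + 2 \left(\left(- \frac{1}{14}\right) \left(-3\right)\right)\right)\right) - 15 = - 50 \left(5 + \left(1 + 2 \cdot \frac{3}{14}\right)\right) - 15 = - 50 \left(5 + \left(1 + \frac{3}{7}\right)\right) - 15 = - 50 \left(5 + \frac{10}{7}\right) - 15 = \left(-50\right) \frac{45}{7} - 15 = - \frac{2250}{7} - 15 = - \frac{2355}{7}$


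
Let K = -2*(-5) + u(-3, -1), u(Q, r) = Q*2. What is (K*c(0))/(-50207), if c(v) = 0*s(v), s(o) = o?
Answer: 0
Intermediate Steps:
u(Q, r) = 2*Q
c(v) = 0 (c(v) = 0*v = 0)
K = 4 (K = -2*(-5) + 2*(-3) = 10 - 6 = 4)
(K*c(0))/(-50207) = (4*0)/(-50207) = 0*(-1/50207) = 0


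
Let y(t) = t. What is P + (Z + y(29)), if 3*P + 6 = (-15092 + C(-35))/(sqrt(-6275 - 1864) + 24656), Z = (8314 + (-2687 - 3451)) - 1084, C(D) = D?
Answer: 2040436205263/1823779425 + 15127*I*sqrt(8139)/1823779425 ≈ 1118.8 + 0.00074828*I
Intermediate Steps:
Z = 1092 (Z = (8314 - 6138) - 1084 = 2176 - 1084 = 1092)
P = -2 - 15127/(3*(24656 + I*sqrt(8139))) (P = -2 + ((-15092 - 35)/(sqrt(-6275 - 1864) + 24656))/3 = -2 + (-15127/(sqrt(-8139) + 24656))/3 = -2 + (-15127/(I*sqrt(8139) + 24656))/3 = -2 + (-15127/(24656 + I*sqrt(8139)))/3 = -2 - 15127/(3*(24656 + I*sqrt(8139))) ≈ -2.2045 + 0.00074828*I)
P + (Z + y(29)) = (-4020530162/1823779425 + 15127*I*sqrt(8139)/1823779425) + (1092 + 29) = (-4020530162/1823779425 + 15127*I*sqrt(8139)/1823779425) + 1121 = 2040436205263/1823779425 + 15127*I*sqrt(8139)/1823779425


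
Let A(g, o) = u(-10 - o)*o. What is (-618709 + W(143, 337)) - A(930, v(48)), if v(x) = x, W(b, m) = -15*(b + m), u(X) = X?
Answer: -623125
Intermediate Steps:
W(b, m) = -15*b - 15*m
A(g, o) = o*(-10 - o) (A(g, o) = (-10 - o)*o = o*(-10 - o))
(-618709 + W(143, 337)) - A(930, v(48)) = (-618709 + (-15*143 - 15*337)) - (-1)*48*(10 + 48) = (-618709 + (-2145 - 5055)) - (-1)*48*58 = (-618709 - 7200) - 1*(-2784) = -625909 + 2784 = -623125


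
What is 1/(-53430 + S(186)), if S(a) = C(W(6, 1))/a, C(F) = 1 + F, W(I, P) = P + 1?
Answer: -62/3312659 ≈ -1.8716e-5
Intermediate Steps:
W(I, P) = 1 + P
S(a) = 3/a (S(a) = (1 + (1 + 1))/a = (1 + 2)/a = 3/a)
1/(-53430 + S(186)) = 1/(-53430 + 3/186) = 1/(-53430 + 3*(1/186)) = 1/(-53430 + 1/62) = 1/(-3312659/62) = -62/3312659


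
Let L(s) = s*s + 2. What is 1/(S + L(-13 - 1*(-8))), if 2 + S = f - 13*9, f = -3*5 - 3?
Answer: -1/110 ≈ -0.0090909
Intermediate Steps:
f = -18 (f = -15 - 3 = -18)
S = -137 (S = -2 + (-18 - 13*9) = -2 + (-18 - 117) = -2 - 135 = -137)
L(s) = 2 + s² (L(s) = s² + 2 = 2 + s²)
1/(S + L(-13 - 1*(-8))) = 1/(-137 + (2 + (-13 - 1*(-8))²)) = 1/(-137 + (2 + (-13 + 8)²)) = 1/(-137 + (2 + (-5)²)) = 1/(-137 + (2 + 25)) = 1/(-137 + 27) = 1/(-110) = -1/110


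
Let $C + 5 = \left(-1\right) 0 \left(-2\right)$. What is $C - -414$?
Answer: $409$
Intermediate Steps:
$C = -5$ ($C = -5 + \left(-1\right) 0 \left(-2\right) = -5 + 0 \left(-2\right) = -5 + 0 = -5$)
$C - -414 = -5 - -414 = -5 + 414 = 409$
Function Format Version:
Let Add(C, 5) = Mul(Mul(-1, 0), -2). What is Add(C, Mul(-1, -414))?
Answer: 409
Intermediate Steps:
C = -5 (C = Add(-5, Mul(Mul(-1, 0), -2)) = Add(-5, Mul(0, -2)) = Add(-5, 0) = -5)
Add(C, Mul(-1, -414)) = Add(-5, Mul(-1, -414)) = Add(-5, 414) = 409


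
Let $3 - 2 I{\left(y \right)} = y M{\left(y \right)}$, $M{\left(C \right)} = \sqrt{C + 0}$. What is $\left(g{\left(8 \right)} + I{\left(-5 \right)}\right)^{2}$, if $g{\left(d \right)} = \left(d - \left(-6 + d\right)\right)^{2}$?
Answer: $1375 + \frac{375 i \sqrt{5}}{2} \approx 1375.0 + 419.26 i$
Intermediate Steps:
$M{\left(C \right)} = \sqrt{C}$
$I{\left(y \right)} = \frac{3}{2} - \frac{y^{\frac{3}{2}}}{2}$ ($I{\left(y \right)} = \frac{3}{2} - \frac{y \sqrt{y}}{2} = \frac{3}{2} - \frac{y^{\frac{3}{2}}}{2}$)
$g{\left(d \right)} = 36$ ($g{\left(d \right)} = 6^{2} = 36$)
$\left(g{\left(8 \right)} + I{\left(-5 \right)}\right)^{2} = \left(36 + \left(\frac{3}{2} - \frac{\left(-5\right)^{\frac{3}{2}}}{2}\right)\right)^{2} = \left(36 + \left(\frac{3}{2} - \frac{\left(-5\right) i \sqrt{5}}{2}\right)\right)^{2} = \left(36 + \left(\frac{3}{2} + \frac{5 i \sqrt{5}}{2}\right)\right)^{2} = \left(\frac{75}{2} + \frac{5 i \sqrt{5}}{2}\right)^{2}$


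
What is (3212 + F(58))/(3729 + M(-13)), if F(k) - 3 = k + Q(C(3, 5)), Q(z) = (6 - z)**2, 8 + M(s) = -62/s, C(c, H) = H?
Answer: 42562/48435 ≈ 0.87875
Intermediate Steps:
M(s) = -8 - 62/s
F(k) = 4 + k (F(k) = 3 + (k + (-6 + 5)**2) = 3 + (k + (-1)**2) = 3 + (k + 1) = 3 + (1 + k) = 4 + k)
(3212 + F(58))/(3729 + M(-13)) = (3212 + (4 + 58))/(3729 + (-8 - 62/(-13))) = (3212 + 62)/(3729 + (-8 - 62*(-1/13))) = 3274/(3729 + (-8 + 62/13)) = 3274/(3729 - 42/13) = 3274/(48435/13) = 3274*(13/48435) = 42562/48435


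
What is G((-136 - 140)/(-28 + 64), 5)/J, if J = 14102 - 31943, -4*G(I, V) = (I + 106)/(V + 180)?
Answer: 59/7921404 ≈ 7.4482e-6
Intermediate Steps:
G(I, V) = -(106 + I)/(4*(180 + V)) (G(I, V) = -(I + 106)/(4*(V + 180)) = -(106 + I)/(4*(180 + V)))
J = -17841
G((-136 - 140)/(-28 + 64), 5)/J = ((-106 - (-136 - 140)/(-28 + 64))/(4*(180 + 5)))/(-17841) = ((¼)*(-106 - (-276)/36)/185)*(-1/17841) = ((¼)*(1/185)*(-106 - (-276)/36))*(-1/17841) = ((¼)*(1/185)*(-106 - 1*(-23/3)))*(-1/17841) = ((¼)*(1/185)*(-106 + 23/3))*(-1/17841) = ((¼)*(1/185)*(-295/3))*(-1/17841) = -59/444*(-1/17841) = 59/7921404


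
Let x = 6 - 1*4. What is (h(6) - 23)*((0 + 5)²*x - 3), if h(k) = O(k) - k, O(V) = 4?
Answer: -1175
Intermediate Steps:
x = 2 (x = 6 - 4 = 2)
h(k) = 4 - k
(h(6) - 23)*((0 + 5)²*x - 3) = ((4 - 1*6) - 23)*((0 + 5)²*2 - 3) = ((4 - 6) - 23)*(5²*2 - 3) = (-2 - 23)*(25*2 - 3) = -25*(50 - 3) = -25*47 = -1175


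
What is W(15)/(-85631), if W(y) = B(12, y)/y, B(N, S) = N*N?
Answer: -48/428155 ≈ -0.00011211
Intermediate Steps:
B(N, S) = N²
W(y) = 144/y (W(y) = 12²/y = 144/y)
W(15)/(-85631) = (144/15)/(-85631) = (144*(1/15))*(-1/85631) = (48/5)*(-1/85631) = -48/428155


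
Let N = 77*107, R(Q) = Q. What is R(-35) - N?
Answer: -8274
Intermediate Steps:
N = 8239
R(-35) - N = -35 - 1*8239 = -35 - 8239 = -8274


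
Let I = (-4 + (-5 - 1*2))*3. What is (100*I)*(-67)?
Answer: 221100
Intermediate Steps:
I = -33 (I = (-4 + (-5 - 2))*3 = (-4 - 7)*3 = -11*3 = -33)
(100*I)*(-67) = (100*(-33))*(-67) = -3300*(-67) = 221100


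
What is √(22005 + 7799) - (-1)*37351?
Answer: 37351 + 2*√7451 ≈ 37524.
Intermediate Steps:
√(22005 + 7799) - (-1)*37351 = √29804 - 1*(-37351) = 2*√7451 + 37351 = 37351 + 2*√7451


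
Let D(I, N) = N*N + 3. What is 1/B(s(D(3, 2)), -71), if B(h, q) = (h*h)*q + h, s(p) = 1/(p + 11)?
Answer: -324/53 ≈ -6.1132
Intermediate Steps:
D(I, N) = 3 + N**2 (D(I, N) = N**2 + 3 = 3 + N**2)
s(p) = 1/(11 + p)
B(h, q) = h + q*h**2 (B(h, q) = h**2*q + h = q*h**2 + h = h + q*h**2)
1/B(s(D(3, 2)), -71) = 1/((1 - 71/(11 + (3 + 2**2)))/(11 + (3 + 2**2))) = 1/((1 - 71/(11 + (3 + 4)))/(11 + (3 + 4))) = 1/((1 - 71/(11 + 7))/(11 + 7)) = 1/((1 - 71/18)/18) = 1/((1/18)*(-53/18)) = 1/(-53/324) = -324/53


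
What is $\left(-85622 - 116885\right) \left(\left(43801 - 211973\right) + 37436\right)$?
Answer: $26474955152$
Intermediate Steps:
$\left(-85622 - 116885\right) \left(\left(43801 - 211973\right) + 37436\right) = - 202507 \left(-168172 + 37436\right) = \left(-202507\right) \left(-130736\right) = 26474955152$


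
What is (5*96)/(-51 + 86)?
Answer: 96/7 ≈ 13.714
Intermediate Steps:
(5*96)/(-51 + 86) = 480/35 = 480*(1/35) = 96/7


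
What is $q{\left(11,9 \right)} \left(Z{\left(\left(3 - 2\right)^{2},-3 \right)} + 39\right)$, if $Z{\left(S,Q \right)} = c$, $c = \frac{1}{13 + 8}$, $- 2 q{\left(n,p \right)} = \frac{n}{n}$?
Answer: $- \frac{410}{21} \approx -19.524$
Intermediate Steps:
$q{\left(n,p \right)} = - \frac{1}{2}$ ($q{\left(n,p \right)} = - \frac{n \frac{1}{n}}{2} = \left(- \frac{1}{2}\right) 1 = - \frac{1}{2}$)
$c = \frac{1}{21} \approx 0.047619$
$Z{\left(S,Q \right)} = \frac{1}{21}$
$q{\left(11,9 \right)} \left(Z{\left(\left(3 - 2\right)^{2},-3 \right)} + 39\right) = - \frac{\frac{1}{21} + 39}{2} = \left(- \frac{1}{2}\right) \frac{820}{21} = - \frac{410}{21}$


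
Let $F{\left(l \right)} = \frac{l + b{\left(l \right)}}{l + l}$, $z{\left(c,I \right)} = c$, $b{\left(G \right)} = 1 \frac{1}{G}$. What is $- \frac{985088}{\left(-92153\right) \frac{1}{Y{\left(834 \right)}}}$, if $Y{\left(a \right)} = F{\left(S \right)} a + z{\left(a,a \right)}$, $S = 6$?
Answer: $\frac{3731267072}{276459} \approx 13497.0$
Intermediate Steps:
$b{\left(G \right)} = \frac{1}{G}$
$F{\left(l \right)} = \frac{l + \frac{1}{l}}{2 l}$ ($F{\left(l \right)} = \frac{l + \frac{1}{l}}{l + l} = \frac{l + \frac{1}{l}}{2 l}$)
$Y{\left(a \right)} = \frac{109 a}{72}$ ($Y{\left(a \right)} = \frac{1 + 6^{2}}{2 \cdot 36} a + a = \frac{1}{2} \cdot \frac{1}{36} \left(1 + 36\right) a + a = \frac{1}{2} \cdot \frac{1}{36} \cdot 37 a + a = \frac{37 a}{72} + a = \frac{109 a}{72}$)
$- \frac{985088}{\left(-92153\right) \frac{1}{Y{\left(834 \right)}}} = - \frac{985088}{\left(-92153\right) \frac{1}{\frac{109}{72} \cdot 834}} = - \frac{985088}{\left(-92153\right) \frac{1}{\frac{15151}{12}}} = - \frac{985088}{\left(-92153\right) \frac{12}{15151}} = - \frac{985088}{- \frac{1105836}{15151}} = \left(-985088\right) \left(- \frac{15151}{1105836}\right) = \frac{3731267072}{276459}$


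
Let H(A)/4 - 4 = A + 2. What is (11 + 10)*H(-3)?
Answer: 252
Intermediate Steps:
H(A) = 24 + 4*A (H(A) = 16 + 4*(A + 2) = 16 + 4*(2 + A) = 16 + (8 + 4*A) = 24 + 4*A)
(11 + 10)*H(-3) = (11 + 10)*(24 + 4*(-3)) = 21*(24 - 12) = 21*12 = 252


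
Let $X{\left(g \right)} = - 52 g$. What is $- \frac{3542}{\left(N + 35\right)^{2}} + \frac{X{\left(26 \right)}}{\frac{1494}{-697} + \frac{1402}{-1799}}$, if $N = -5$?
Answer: $\frac{7563840473}{16492050} \approx 458.64$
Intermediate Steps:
$- \frac{3542}{\left(N + 35\right)^{2}} + \frac{X{\left(26 \right)}}{\frac{1494}{-697} + \frac{1402}{-1799}} = - \frac{3542}{\left(-5 + 35\right)^{2}} + \frac{\left(-52\right) 26}{\frac{1494}{-697} + \frac{1402}{-1799}} = - \frac{3542}{30^{2}} - \frac{1352}{1494 \left(- \frac{1}{697}\right) + 1402 \left(- \frac{1}{1799}\right)} = - \frac{3542}{900} - \frac{1352}{- \frac{1494}{697} - \frac{1402}{1799}} = \left(-3542\right) \frac{1}{900} - \frac{1352}{- \frac{3664900}{1253903}} = - \frac{1771}{450} - - \frac{423819214}{916225} = - \frac{1771}{450} + \frac{423819214}{916225} = \frac{7563840473}{16492050}$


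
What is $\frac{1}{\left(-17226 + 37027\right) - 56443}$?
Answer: $- \frac{1}{36642} \approx -2.7291 \cdot 10^{-5}$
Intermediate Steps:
$\frac{1}{\left(-17226 + 37027\right) - 56443} = \frac{1}{19801 - 56443} = \frac{1}{-36642} = - \frac{1}{36642}$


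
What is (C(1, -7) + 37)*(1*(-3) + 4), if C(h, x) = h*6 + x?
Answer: 36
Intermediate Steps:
C(h, x) = x + 6*h (C(h, x) = 6*h + x = x + 6*h)
(C(1, -7) + 37)*(1*(-3) + 4) = ((-7 + 6*1) + 37)*(1*(-3) + 4) = ((-7 + 6) + 37)*(-3 + 4) = (-1 + 37)*1 = 36*1 = 36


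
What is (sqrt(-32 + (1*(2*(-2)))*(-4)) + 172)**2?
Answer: 29568 + 1376*I ≈ 29568.0 + 1376.0*I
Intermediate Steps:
(sqrt(-32 + (1*(2*(-2)))*(-4)) + 172)**2 = (sqrt(-32 + (1*(-4))*(-4)) + 172)**2 = (sqrt(-32 - 4*(-4)) + 172)**2 = (sqrt(-32 + 16) + 172)**2 = (sqrt(-16) + 172)**2 = (4*I + 172)**2 = (172 + 4*I)**2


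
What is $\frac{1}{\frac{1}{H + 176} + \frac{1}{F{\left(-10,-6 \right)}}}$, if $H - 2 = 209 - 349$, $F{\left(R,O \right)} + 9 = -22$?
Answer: $- \frac{1178}{7} \approx -168.29$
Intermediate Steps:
$F{\left(R,O \right)} = -31$ ($F{\left(R,O \right)} = -9 - 22 = -31$)
$H = -138$ ($H = 2 + \left(209 - 349\right) = 2 - 140 = -138$)
$\frac{1}{\frac{1}{H + 176} + \frac{1}{F{\left(-10,-6 \right)}}} = \frac{1}{\frac{1}{-138 + 176} + \frac{1}{-31}} = \frac{1}{\frac{1}{38} - \frac{1}{31}} = \frac{1}{- \frac{7}{1178}} = - \frac{1178}{7}$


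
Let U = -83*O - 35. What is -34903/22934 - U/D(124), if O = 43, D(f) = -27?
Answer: -83596517/619218 ≈ -135.00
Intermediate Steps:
U = -3604 (U = -83*43 - 35 = -3569 - 35 = -3604)
-34903/22934 - U/D(124) = -34903/22934 - (-3604)/(-27) = -34903*1/22934 - (-3604)*(-1)/27 = -34903/22934 - 1*3604/27 = -34903/22934 - 3604/27 = -83596517/619218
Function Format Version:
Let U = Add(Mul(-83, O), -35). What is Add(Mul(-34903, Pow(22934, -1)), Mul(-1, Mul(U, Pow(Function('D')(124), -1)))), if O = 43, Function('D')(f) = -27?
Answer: Rational(-83596517, 619218) ≈ -135.00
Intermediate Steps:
U = -3604 (U = Add(Mul(-83, 43), -35) = Add(-3569, -35) = -3604)
Add(Mul(-34903, Pow(22934, -1)), Mul(-1, Mul(U, Pow(Function('D')(124), -1)))) = Add(Mul(-34903, Pow(22934, -1)), Mul(-1, Mul(-3604, Pow(-27, -1)))) = Add(Mul(-34903, Rational(1, 22934)), Mul(-1, Mul(-3604, Rational(-1, 27)))) = Add(Rational(-34903, 22934), Mul(-1, Rational(3604, 27))) = Add(Rational(-34903, 22934), Rational(-3604, 27)) = Rational(-83596517, 619218)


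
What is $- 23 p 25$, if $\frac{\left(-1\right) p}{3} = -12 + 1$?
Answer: $-18975$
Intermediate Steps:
$p = 33$ ($p = - 3 \left(-12 + 1\right) = \left(-3\right) \left(-11\right) = 33$)
$- 23 p 25 = \left(-23\right) 33 \cdot 25 = \left(-759\right) 25 = -18975$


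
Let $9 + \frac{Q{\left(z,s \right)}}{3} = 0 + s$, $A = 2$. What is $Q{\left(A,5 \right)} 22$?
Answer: $-264$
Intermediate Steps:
$Q{\left(z,s \right)} = -27 + 3 s$ ($Q{\left(z,s \right)} = -27 + 3 \left(0 + s\right) = -27 + 3 s$)
$Q{\left(A,5 \right)} 22 = \left(-27 + 3 \cdot 5\right) 22 = \left(-27 + 15\right) 22 = \left(-12\right) 22 = -264$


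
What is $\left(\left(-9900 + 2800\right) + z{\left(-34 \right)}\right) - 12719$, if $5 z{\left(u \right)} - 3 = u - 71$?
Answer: $- \frac{99197}{5} \approx -19839.0$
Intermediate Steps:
$z{\left(u \right)} = - \frac{68}{5} + \frac{u}{5}$ ($z{\left(u \right)} = \frac{3}{5} + \frac{u - 71}{5} = \frac{3}{5} + \frac{-71 + u}{5} = \frac{3}{5} + \left(- \frac{71}{5} + \frac{u}{5}\right) = - \frac{68}{5} + \frac{u}{5}$)
$\left(\left(-9900 + 2800\right) + z{\left(-34 \right)}\right) - 12719 = \left(\left(-9900 + 2800\right) + \left(- \frac{68}{5} + \frac{1}{5} \left(-34\right)\right)\right) - 12719 = \left(-7100 - \frac{102}{5}\right) - 12719 = - \frac{35602}{5} - 12719 = - \frac{99197}{5}$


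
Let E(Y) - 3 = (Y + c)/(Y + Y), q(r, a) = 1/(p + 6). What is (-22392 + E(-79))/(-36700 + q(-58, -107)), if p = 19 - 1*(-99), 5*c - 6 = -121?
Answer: 73105440/119837707 ≈ 0.61004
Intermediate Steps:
c = -23 (c = 6/5 + (⅕)*(-121) = 6/5 - 121/5 = -23)
p = 118 (p = 19 + 99 = 118)
q(r, a) = 1/124 (q(r, a) = 1/(118 + 6) = 1/124)
E(Y) = 3 + (-23 + Y)/(2*Y) (E(Y) = 3 + (Y - 23)/(Y + Y) = 3 + (-23 + Y)/((2*Y)) = 3 + (-23 + Y)*(1/(2*Y)) = 3 + (-23 + Y)/(2*Y))
(-22392 + E(-79))/(-36700 + q(-58, -107)) = (-22392 + (½)*(-23 + 7*(-79))/(-79))/(-36700 + 1/124) = (-22392 + (½)*(-1/79)*(-23 - 553))/(-4550799/124) = (-22392 + (½)*(-1/79)*(-576))*(-124/4550799) = (-22392 + 288/79)*(-124/4550799) = -1768680/79*(-124/4550799) = 73105440/119837707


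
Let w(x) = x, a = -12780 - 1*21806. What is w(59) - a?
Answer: 34645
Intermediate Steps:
a = -34586 (a = -12780 - 21806 = -34586)
w(59) - a = 59 - 1*(-34586) = 59 + 34586 = 34645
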